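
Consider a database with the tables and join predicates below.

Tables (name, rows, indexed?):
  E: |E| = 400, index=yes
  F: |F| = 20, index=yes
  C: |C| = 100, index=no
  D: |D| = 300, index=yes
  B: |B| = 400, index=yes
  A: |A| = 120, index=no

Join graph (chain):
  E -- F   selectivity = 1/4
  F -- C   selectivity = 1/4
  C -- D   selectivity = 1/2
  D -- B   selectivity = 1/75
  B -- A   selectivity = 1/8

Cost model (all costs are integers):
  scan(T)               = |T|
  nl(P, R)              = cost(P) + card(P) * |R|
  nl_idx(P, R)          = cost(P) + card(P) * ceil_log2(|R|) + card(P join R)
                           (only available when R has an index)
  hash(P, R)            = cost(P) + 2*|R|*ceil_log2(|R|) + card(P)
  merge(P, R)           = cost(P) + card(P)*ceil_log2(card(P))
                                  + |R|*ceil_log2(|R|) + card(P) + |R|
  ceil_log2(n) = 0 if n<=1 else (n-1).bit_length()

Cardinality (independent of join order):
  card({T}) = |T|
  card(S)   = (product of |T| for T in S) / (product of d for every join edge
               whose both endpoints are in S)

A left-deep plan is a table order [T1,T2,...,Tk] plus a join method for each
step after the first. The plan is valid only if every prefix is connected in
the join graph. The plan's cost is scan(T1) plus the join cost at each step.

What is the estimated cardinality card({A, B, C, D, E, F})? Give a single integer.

Tables in S: A(120), B(400), C(100), D(300), E(400), F(20)
Edges inside S: E-F(d=4), F-C(d=4), C-D(d=2), D-B(d=75), B-A(d=8)
numerator = 120 * 400 * 100 * 300 * 400 * 20 = 11520000000000
denominator = 4 * 4 * 2 * 75 * 8 = 19200
card(S) = 11520000000000 / 19200 = 600000000

600000000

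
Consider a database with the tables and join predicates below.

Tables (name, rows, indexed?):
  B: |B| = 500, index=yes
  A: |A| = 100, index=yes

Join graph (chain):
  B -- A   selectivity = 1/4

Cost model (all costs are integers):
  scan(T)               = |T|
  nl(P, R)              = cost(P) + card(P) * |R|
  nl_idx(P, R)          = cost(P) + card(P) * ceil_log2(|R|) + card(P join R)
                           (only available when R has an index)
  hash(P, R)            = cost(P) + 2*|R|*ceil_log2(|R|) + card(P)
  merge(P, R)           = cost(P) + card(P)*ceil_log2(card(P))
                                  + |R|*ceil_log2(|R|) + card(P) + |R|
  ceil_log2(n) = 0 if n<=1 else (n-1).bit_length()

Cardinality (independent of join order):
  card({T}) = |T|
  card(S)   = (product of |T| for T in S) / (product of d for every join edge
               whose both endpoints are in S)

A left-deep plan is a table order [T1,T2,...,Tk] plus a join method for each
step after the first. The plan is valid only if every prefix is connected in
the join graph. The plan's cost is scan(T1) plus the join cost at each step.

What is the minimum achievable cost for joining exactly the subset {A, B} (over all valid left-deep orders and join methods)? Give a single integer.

Selinger DP over subsets of {A,B}:
  {B}: scan cost=500, card=500
  {A}: scan cost=100, card=100
  {AB}: card=12500; try (A,hash)→2400, (B,merge)→5900, (A,merge)→6300, (B,hash)→9200, (B,nl_idx)→13500, (A,nl_idx)→16500 …(+2); best=2400 via (A,hash)

2400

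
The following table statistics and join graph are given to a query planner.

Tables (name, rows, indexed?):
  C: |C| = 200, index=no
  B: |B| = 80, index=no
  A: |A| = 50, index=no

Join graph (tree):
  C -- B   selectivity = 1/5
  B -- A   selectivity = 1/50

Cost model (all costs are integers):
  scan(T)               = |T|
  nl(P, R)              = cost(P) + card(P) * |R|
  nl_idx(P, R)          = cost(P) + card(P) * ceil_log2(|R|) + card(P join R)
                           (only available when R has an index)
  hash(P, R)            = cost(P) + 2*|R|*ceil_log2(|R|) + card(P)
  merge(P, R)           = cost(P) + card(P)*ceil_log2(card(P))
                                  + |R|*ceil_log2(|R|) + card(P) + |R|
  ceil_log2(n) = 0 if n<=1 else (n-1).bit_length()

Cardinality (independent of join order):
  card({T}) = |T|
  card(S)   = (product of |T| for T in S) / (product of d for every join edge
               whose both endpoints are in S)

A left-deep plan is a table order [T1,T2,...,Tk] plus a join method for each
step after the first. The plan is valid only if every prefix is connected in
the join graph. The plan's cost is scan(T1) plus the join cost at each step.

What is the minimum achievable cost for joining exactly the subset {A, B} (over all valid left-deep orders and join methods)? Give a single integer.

Selinger DP over subsets of {A,B}:
  {B}: scan cost=80, card=80
  {A}: scan cost=50, card=50
  {AB}: card=80; try (A,hash)→760, (B,merge)→1040, (A,merge)→1070, (B,hash)→1220, (B,nl)→4050, (A,nl)→4080; best=760 via (A,hash)

760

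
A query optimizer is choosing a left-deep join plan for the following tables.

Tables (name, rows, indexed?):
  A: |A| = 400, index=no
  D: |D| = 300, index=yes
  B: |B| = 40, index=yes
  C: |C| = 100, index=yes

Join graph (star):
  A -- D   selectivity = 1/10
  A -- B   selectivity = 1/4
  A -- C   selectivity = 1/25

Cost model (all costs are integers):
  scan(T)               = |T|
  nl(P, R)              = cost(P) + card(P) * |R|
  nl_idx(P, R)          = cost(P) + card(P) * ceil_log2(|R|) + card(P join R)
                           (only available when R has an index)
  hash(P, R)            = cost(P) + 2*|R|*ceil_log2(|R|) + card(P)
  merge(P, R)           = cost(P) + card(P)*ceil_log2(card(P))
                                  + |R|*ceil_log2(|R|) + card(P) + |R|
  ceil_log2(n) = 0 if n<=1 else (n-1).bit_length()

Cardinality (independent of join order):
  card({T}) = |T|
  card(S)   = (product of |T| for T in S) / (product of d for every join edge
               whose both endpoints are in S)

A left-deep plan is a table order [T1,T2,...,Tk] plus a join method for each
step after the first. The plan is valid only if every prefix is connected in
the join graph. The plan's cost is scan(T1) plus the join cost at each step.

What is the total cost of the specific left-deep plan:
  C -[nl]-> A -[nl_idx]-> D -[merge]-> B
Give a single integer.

step 1: scan C: cost=100, card=100
step 2: join A via nl
    card(P join A) = 100*400/(25) = 1600
    cost = 100 + 100*400 = 40100
step 3: join D via nl_idx
    card(P join D) = 1600*300/(10) = 48000
    cost = 40100 + 1600*9 + 48000 = 102500
step 4: join B via merge
    card(P join B) = 48000*40/(4) = 480000
    cost = 102500 + 48000*16 + 40*6 + 48000 + 40 = 918780

918780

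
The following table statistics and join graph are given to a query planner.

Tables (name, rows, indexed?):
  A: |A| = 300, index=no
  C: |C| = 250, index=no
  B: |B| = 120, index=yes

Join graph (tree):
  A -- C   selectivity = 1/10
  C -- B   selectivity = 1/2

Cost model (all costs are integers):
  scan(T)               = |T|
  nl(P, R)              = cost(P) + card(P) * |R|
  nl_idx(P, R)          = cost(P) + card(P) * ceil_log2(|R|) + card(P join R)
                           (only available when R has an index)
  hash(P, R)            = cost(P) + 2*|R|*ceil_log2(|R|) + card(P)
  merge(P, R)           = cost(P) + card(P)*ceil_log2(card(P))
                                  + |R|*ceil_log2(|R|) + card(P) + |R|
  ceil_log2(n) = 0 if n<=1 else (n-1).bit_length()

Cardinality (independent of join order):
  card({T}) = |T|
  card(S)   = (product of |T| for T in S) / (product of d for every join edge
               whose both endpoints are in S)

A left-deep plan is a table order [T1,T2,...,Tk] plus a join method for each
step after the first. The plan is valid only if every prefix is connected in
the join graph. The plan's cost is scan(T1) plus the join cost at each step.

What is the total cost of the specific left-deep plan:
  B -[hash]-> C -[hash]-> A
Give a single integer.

step 1: scan B: cost=120, card=120
step 2: join C via hash
    card(P join C) = 120*250/(2) = 15000
    cost = 120 + 2*250*8 + 120 = 4240
step 3: join A via hash
    card(P join A) = 15000*300/(10) = 450000
    cost = 4240 + 2*300*9 + 15000 = 24640

24640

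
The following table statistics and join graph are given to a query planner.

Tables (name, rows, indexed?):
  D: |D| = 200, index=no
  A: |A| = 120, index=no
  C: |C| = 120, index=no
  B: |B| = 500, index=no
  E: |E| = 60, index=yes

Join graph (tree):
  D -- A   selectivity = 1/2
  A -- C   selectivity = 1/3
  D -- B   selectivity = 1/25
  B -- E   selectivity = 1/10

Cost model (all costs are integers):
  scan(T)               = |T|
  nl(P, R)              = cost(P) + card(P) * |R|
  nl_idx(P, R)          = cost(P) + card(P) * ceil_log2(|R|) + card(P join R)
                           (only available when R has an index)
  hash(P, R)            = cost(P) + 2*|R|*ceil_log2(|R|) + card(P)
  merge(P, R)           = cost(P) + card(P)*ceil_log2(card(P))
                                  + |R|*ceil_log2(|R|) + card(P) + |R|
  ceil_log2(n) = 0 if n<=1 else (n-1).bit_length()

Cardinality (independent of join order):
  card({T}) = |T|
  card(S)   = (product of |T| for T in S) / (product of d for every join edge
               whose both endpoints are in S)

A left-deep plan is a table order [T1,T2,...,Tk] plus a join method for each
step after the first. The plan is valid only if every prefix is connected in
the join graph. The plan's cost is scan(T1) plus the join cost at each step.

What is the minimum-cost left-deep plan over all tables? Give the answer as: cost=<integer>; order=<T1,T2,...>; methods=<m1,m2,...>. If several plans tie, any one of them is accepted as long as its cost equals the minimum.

cost=1475280; order=B,E,D,A,C; methods=hash,hash,hash,hash

Selinger DP (subsets sized 1..n):
  {D}: scan cost=200, card=200
  {A}: scan cost=120, card=120
  {C}: scan cost=120, card=120
  {B}: scan cost=500, card=500
  {E}: scan cost=60, card=60
  {AD}: card=12000; try (A,hash)→2080, (D,merge)→2880, (A,merge)→2960, (D,hash)→3440, (D,nl)→24120, (A,nl)→24200; best=2080 via (A,hash)
  {BD}: card=4000; try (D,hash)→4200, (B,merge)→7000, (D,merge)→7300, (B,hash)→9400, (B,nl)→100200, (D,nl)→100500; best=4200 via (D,hash)
  {AC}: card=4800; try (C,hash)→1920, (A,hash)→1920, (C,merge)→2040, (A,merge)→2040, (C,nl)→14520, (A,nl)→14520; best=1920 via (C,hash)
  {BE}: card=3000; try (E,hash)→1720, (B,merge)→5480, (E,merge)→5920, (E,nl_idx)→6500, (B,hash)→9120, (B,nl)→30060 …(+1); best=1720 via (E,hash)
  {ACD}: card=480000; try (D,hash)→9920, (C,hash)→15760, (D,merge)→70920, (C,merge)→183040, (D,nl)→961920, (C,nl)→1442080; best=9920 via (D,hash)
  {ABD}: card=240000; try (A,hash)→9880, (B,hash)→23080, (A,merge)→57160, (B,merge)→187080, (A,nl)→484200, (B,nl)→6002080; best=9880 via (A,hash)
  {BDE}: card=24000; try (D,hash)→7920, (E,hash)→8920, (D,merge)→42520, (E,nl_idx)→52200, (E,merge)→56620, (E,nl)→244200 …(+1); best=7920 via (D,hash)
  {ABCD}: card=9600000; try (C,hash)→251560, (B,hash)→498920, (C,merge)→4570840, (B,merge)→9614920, (C,nl)→28809880, (B,nl)→240009920; best=251560 via (C,hash)
  {ABDE}: card=1440000; try (A,hash)→33600, (E,hash)→250600, (A,merge)→392880, (A,nl)→2887920, (E,nl_idx)→2889880, (E,merge)→4570300 …(+1); best=33600 via (A,hash)
  {ABCDE}: card=57600000; try (C,hash)→1475280, (E,hash)→9852280, (C,merge)→31714560, (E,nl_idx)→115451560, (C,nl)→172833600, (E,merge)→240251980 …(+1); best=1475280 via (C,hash)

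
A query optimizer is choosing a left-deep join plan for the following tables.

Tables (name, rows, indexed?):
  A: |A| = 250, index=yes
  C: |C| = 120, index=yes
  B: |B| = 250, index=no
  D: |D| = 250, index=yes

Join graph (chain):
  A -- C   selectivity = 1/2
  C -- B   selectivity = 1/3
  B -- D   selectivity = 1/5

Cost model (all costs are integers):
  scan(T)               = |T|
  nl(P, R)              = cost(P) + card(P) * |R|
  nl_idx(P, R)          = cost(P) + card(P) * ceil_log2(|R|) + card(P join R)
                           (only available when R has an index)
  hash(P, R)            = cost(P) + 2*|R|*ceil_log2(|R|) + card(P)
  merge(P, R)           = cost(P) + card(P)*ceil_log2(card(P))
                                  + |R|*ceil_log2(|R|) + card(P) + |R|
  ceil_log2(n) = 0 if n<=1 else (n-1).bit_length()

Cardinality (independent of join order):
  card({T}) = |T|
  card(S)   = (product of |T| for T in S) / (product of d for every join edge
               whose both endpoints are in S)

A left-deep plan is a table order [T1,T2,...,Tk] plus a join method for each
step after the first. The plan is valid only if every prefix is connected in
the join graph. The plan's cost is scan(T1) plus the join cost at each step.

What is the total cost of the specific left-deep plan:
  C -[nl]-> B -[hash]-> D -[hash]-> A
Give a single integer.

step 1: scan C: cost=120, card=120
step 2: join B via nl
    card(P join B) = 120*250/(3) = 10000
    cost = 120 + 120*250 = 30120
step 3: join D via hash
    card(P join D) = 10000*250/(5) = 500000
    cost = 30120 + 2*250*8 + 10000 = 44120
step 4: join A via hash
    card(P join A) = 500000*250/(2) = 62500000
    cost = 44120 + 2*250*8 + 500000 = 548120

548120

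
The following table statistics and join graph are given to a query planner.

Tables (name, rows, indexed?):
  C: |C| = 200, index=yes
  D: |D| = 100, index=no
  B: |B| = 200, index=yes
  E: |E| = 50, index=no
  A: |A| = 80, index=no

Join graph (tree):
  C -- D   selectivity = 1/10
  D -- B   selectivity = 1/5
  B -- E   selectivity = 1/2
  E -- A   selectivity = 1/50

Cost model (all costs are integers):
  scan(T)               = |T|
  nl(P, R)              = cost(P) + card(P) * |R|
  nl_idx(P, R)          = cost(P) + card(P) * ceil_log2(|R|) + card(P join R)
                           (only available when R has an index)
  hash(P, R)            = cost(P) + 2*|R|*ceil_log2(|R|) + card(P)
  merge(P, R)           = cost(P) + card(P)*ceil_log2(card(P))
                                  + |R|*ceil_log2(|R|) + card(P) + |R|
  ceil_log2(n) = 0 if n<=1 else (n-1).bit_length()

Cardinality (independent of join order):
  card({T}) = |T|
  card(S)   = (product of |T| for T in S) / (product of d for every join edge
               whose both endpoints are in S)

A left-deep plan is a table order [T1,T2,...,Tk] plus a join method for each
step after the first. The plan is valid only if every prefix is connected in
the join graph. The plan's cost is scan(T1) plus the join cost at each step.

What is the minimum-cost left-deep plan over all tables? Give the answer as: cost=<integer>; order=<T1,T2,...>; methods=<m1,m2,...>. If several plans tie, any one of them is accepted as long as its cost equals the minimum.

cost=175800; order=A,E,B,D,C; methods=hash,merge,hash,hash

Selinger DP (subsets sized 1..n):
  {C}: scan cost=200, card=200
  {D}: scan cost=100, card=100
  {B}: scan cost=200, card=200
  {E}: scan cost=50, card=50
  {A}: scan cost=80, card=80
  {CD}: card=2000; try (D,hash)→1800, (C,merge)→2700, (D,merge)→2800, (C,nl_idx)→2900, (C,hash)→3400, (C,nl)→20100 …(+1); best=1800 via (D,hash)
  {BD}: card=4000; try (D,hash)→1800, (B,merge)→2700, (D,merge)→2800, (B,hash)→3400, (B,nl_idx)→4900, (B,nl)→20100 …(+1); best=1800 via (D,hash)
  {BE}: card=5000; try (E,hash)→1000, (B,merge)→2200, (E,merge)→2350, (B,hash)→3300, (B,nl_idx)→5450, (B,nl)→10050 …(+1); best=1000 via (E,hash)
  {AE}: card=80; try (E,hash)→760, (A,merge)→1040, (E,merge)→1070, (A,hash)→1220, (A,nl)→4050, (E,nl)→4080; best=760 via (E,hash)
  {BCD}: card=80000; try (B,hash)→7000, (C,hash)→9000, (B,merge)→27600, (C,merge)→55600, (B,nl_idx)→97800, (C,nl_idx)→113800 …(+2); best=7000 via (B,hash)
  {BDE}: card=100000; try (E,hash)→6400, (D,hash)→7400, (E,merge)→54150, (D,merge)→71800, (E,nl)→201800, (D,nl)→501000; best=6400 via (E,hash)
  {ABE}: card=8000; try (B,merge)→3200, (B,hash)→4040, (A,hash)→7120, (B,nl_idx)→9400, (B,nl)→16760, (A,merge)→71640 …(+1); best=3200 via (B,merge)
  {BCDE}: card=2000000; try (E,hash)→87600, (C,hash)→109600, (E,merge)→1447350, (C,merge)→1808200, (C,nl_idx)→2806400, (E,nl)→4007000 …(+1); best=87600 via (E,hash)
  {ABDE}: card=160000; try (D,hash)→12600, (A,hash)→107520, (D,merge)→116000, (D,nl)→803200, (A,merge)→1807040, (A,nl)→8006400; best=12600 via (D,hash)
  {ABCDE}: card=3200000; try (C,hash)→175800, (A,hash)→2088720, (C,merge)→3054400, (C,nl_idx)→4492600, (C,nl)→32012600, (A,merge)→44088240 …(+1); best=175800 via (C,hash)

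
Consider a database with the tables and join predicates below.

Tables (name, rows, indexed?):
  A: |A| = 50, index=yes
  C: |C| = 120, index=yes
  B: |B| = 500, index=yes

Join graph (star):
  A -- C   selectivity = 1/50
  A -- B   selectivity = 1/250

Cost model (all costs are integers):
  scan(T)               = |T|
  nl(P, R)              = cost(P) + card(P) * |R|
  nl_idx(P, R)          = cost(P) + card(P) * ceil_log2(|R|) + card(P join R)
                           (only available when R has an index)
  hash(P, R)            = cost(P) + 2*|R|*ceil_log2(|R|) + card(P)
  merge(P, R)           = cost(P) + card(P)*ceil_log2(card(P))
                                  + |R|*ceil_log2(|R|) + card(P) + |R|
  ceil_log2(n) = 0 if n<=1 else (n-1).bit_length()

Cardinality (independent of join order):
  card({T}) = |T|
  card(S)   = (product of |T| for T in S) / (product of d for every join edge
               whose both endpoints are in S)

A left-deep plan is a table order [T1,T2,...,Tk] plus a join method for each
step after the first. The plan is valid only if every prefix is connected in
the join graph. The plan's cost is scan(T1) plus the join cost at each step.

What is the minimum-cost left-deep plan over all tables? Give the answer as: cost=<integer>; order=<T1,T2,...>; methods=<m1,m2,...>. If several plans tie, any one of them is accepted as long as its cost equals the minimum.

cost=1540; order=A,B,C; methods=nl_idx,nl_idx

Selinger DP (subsets sized 1..n):
  {A}: scan cost=50, card=50
  {C}: scan cost=120, card=120
  {B}: scan cost=500, card=500
  {AC}: card=120; try (C,nl_idx)→520, (A,hash)→840, (A,nl_idx)→960, (C,merge)→1360, (A,merge)→1430, (C,hash)→1780 …(+2); best=520 via (C,nl_idx)
  {AB}: card=100; try (B,nl_idx)→600, (A,hash)→1600, (A,nl_idx)→3600, (B,merge)→5400, (A,merge)→5850, (B,hash)→9100 …(+2); best=600 via (B,nl_idx)
  {ABC}: card=240; try (C,nl_idx)→1540, (B,nl_idx)→1840, (C,merge)→2360, (C,hash)→2380, (B,merge)→6480, (B,hash)→9640 …(+2); best=1540 via (C,nl_idx)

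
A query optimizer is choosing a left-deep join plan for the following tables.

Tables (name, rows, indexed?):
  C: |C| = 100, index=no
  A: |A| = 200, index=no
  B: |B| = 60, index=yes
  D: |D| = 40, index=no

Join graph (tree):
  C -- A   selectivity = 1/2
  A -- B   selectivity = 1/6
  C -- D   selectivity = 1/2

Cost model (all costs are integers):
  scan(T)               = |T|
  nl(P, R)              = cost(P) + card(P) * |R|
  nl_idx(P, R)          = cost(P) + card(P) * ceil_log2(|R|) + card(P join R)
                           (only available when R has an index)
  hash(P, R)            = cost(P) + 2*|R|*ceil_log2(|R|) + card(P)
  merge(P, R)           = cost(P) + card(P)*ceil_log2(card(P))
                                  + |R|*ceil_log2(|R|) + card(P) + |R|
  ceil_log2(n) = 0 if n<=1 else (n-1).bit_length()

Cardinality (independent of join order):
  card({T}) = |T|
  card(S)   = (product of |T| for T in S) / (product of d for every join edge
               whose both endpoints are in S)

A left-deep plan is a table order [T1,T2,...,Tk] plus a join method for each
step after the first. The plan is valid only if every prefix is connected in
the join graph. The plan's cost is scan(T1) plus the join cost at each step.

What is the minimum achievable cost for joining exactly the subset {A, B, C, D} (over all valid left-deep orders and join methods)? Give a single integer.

Selinger DP over subsets of {A,B,C,D}:
  {C}: scan cost=100, card=100
  {A}: scan cost=200, card=200
  {B}: scan cost=60, card=60
  {D}: scan cost=40, card=40
  {AC}: card=10000; try (C,hash)→1800, (A,merge)→2700, (C,merge)→2800, (A,hash)→3400, (A,nl)→20100, (C,nl)→20200; best=1800 via (C,hash)
  {CD}: card=2000; try (D,hash)→680, (C,merge)→1120, (D,merge)→1180, (C,hash)→1480, (C,nl)→4040, (D,nl)→4100; best=680 via (D,hash)
  {AB}: card=2000; try (B,hash)→1120, (A,merge)→2280, (B,merge)→2420, (A,hash)→3320, (B,nl_idx)→3400, (A,nl)→12060 …(+1); best=1120 via (B,hash)
  {ABC}: card=100000; try (C,hash)→4520, (B,hash)→12520, (C,merge)→25920, (B,merge)→152220, (B,nl_idx)→161800, (C,nl)→201120 …(+1); best=4520 via (C,hash)
  {ACD}: card=200000; try (A,hash)→5880, (D,hash)→12280, (A,merge)→26480, (D,merge)→152080, (A,nl)→400680, (D,nl)→401800; best=5880 via (A,hash)
  {ABCD}: card=2000000; try (D,hash)→105000, (B,hash)→206600, (D,merge)→1804800, (B,nl_idx)→3205880, (B,merge)→3806300, (D,nl)→4004520 …(+1); best=105000 via (D,hash)

105000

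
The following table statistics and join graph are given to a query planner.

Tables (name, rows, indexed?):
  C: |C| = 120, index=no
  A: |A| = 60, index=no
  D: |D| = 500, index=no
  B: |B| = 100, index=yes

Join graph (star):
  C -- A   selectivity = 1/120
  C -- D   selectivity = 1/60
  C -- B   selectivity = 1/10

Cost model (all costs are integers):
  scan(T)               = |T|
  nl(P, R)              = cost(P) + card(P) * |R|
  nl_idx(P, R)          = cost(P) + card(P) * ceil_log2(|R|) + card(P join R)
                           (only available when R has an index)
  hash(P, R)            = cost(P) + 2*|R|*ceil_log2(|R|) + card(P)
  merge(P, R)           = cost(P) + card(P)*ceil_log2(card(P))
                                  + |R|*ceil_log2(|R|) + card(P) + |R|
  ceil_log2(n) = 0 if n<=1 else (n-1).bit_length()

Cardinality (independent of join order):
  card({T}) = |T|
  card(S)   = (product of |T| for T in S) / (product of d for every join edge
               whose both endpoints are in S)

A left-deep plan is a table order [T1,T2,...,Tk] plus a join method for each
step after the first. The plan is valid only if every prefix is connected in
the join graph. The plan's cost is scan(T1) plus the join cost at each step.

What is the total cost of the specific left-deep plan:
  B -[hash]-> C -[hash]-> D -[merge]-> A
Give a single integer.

step 1: scan B: cost=100, card=100
step 2: join C via hash
    card(P join C) = 100*120/(10) = 1200
    cost = 100 + 2*120*7 + 100 = 1880
step 3: join D via hash
    card(P join D) = 1200*500/(60) = 10000
    cost = 1880 + 2*500*9 + 1200 = 12080
step 4: join A via merge
    card(P join A) = 10000*60/(120) = 5000
    cost = 12080 + 10000*14 + 60*6 + 10000 + 60 = 162500

162500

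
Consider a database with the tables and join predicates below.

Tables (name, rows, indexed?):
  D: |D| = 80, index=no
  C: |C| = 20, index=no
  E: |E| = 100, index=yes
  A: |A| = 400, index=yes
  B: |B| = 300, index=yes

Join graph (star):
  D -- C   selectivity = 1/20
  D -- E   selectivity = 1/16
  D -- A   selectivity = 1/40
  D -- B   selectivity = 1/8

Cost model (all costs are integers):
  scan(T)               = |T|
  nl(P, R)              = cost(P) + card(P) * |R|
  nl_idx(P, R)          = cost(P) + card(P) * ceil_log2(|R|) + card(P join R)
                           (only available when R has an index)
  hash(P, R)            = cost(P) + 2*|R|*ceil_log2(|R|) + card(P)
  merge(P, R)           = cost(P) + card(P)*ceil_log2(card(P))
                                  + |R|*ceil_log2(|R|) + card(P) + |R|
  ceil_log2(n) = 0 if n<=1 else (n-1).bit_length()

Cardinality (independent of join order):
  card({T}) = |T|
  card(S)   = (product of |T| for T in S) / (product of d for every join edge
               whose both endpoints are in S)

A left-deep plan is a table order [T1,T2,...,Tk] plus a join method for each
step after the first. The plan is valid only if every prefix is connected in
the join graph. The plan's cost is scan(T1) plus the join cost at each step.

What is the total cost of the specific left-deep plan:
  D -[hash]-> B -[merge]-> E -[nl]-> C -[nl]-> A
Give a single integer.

7920360

step 1: scan D: cost=80, card=80
step 2: join B via hash
    card(P join B) = 80*300/(8) = 3000
    cost = 80 + 2*300*9 + 80 = 5560
step 3: join E via merge
    card(P join E) = 3000*100/(16) = 18750
    cost = 5560 + 3000*12 + 100*7 + 3000 + 100 = 45360
step 4: join C via nl
    card(P join C) = 18750*20/(20) = 18750
    cost = 45360 + 18750*20 = 420360
step 5: join A via nl
    card(P join A) = 18750*400/(40) = 187500
    cost = 420360 + 18750*400 = 7920360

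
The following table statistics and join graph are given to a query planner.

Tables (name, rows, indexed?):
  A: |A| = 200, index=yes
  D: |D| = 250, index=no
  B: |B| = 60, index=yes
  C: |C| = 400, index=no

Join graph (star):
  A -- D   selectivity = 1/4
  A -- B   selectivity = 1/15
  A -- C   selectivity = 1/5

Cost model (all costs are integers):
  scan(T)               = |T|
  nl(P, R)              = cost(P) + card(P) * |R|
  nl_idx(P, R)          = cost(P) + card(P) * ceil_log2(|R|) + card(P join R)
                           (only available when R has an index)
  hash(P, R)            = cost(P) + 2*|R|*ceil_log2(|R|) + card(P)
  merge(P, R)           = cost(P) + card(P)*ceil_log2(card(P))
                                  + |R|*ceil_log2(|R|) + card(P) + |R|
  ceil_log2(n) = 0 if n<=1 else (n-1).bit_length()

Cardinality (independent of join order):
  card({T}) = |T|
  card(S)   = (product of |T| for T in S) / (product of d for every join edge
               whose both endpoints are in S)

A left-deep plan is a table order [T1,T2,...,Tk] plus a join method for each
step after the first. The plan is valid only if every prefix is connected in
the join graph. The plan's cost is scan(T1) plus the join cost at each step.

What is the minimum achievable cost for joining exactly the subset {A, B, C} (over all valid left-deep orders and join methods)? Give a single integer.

9120

Selinger DP over subsets of {A,B,C}:
  {A}: scan cost=200, card=200
  {B}: scan cost=60, card=60
  {C}: scan cost=400, card=400
  {AB}: card=800; try (B,hash)→1120, (A,nl_idx)→1340, (B,nl_idx)→2200, (A,merge)→2280, (B,merge)→2420, (A,hash)→3320 …(+2); best=1120 via (B,hash)
  {AC}: card=16000; try (A,hash)→4000, (C,merge)→6000, (A,merge)→6200, (C,hash)→7600, (A,nl_idx)→19600, (C,nl)→80200 …(+1); best=4000 via (A,hash)
  {ABC}: card=64000; try (C,hash)→9120, (C,merge)→13920, (B,hash)→20720, (B,nl_idx)→164000, (B,merge)→244420, (C,nl)→321120 …(+1); best=9120 via (C,hash)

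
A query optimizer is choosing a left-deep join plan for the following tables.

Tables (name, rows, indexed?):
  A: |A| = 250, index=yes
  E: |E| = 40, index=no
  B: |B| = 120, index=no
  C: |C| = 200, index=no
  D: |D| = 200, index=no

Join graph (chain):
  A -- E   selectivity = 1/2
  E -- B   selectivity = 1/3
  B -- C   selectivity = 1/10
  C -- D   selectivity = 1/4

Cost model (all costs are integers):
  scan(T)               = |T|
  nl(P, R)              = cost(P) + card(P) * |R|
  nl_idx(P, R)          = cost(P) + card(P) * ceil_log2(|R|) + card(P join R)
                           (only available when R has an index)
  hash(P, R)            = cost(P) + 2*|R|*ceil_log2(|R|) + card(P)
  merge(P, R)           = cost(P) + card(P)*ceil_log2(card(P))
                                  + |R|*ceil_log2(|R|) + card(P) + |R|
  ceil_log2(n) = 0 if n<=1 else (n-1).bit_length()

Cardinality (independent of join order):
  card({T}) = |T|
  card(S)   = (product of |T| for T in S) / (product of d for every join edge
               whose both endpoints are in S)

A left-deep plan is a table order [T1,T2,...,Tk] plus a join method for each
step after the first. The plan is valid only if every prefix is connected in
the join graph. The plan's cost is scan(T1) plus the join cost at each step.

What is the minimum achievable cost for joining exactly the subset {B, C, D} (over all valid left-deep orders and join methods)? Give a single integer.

Selinger DP over subsets of {B,C,D}:
  {B}: scan cost=120, card=120
  {C}: scan cost=200, card=200
  {D}: scan cost=200, card=200
  {BC}: card=2400; try (B,hash)→2080, (C,merge)→2880, (B,merge)→2960, (C,hash)→3440, (C,nl)→24120, (B,nl)→24200; best=2080 via (B,hash)
  {CD}: card=10000; try (D,hash)→3600, (C,hash)→3600, (D,merge)→3800, (C,merge)→3800, (D,nl)→40200, (C,nl)→40200; best=3600 via (D,hash)
  {BCD}: card=120000; try (D,hash)→7680, (B,hash)→15280, (D,merge)→35080, (B,merge)→154560, (D,nl)→482080, (B,nl)→1203600; best=7680 via (D,hash)

7680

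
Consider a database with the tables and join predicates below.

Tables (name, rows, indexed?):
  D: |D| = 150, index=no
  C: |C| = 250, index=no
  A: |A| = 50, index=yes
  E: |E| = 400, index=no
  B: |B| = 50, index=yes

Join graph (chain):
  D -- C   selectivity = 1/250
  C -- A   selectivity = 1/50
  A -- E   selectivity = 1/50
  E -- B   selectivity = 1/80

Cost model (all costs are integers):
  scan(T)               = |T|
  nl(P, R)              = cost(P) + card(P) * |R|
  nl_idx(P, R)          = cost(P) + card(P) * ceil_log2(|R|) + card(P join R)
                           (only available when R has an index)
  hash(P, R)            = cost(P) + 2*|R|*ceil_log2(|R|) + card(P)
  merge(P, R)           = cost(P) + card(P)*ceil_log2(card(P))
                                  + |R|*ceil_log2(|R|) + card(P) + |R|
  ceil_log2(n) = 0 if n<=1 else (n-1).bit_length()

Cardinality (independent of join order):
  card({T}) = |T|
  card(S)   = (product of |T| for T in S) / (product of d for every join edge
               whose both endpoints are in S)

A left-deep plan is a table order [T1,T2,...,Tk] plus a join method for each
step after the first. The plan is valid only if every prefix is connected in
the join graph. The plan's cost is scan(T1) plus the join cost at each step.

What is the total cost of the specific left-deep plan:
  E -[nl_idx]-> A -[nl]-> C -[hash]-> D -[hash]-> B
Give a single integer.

step 1: scan E: cost=400, card=400
step 2: join A via nl_idx
    card(P join A) = 400*50/(50) = 400
    cost = 400 + 400*6 + 400 = 3200
step 3: join C via nl
    card(P join C) = 400*250/(50) = 2000
    cost = 3200 + 400*250 = 103200
step 4: join D via hash
    card(P join D) = 2000*150/(250) = 1200
    cost = 103200 + 2*150*8 + 2000 = 107600
step 5: join B via hash
    card(P join B) = 1200*50/(80) = 750
    cost = 107600 + 2*50*6 + 1200 = 109400

109400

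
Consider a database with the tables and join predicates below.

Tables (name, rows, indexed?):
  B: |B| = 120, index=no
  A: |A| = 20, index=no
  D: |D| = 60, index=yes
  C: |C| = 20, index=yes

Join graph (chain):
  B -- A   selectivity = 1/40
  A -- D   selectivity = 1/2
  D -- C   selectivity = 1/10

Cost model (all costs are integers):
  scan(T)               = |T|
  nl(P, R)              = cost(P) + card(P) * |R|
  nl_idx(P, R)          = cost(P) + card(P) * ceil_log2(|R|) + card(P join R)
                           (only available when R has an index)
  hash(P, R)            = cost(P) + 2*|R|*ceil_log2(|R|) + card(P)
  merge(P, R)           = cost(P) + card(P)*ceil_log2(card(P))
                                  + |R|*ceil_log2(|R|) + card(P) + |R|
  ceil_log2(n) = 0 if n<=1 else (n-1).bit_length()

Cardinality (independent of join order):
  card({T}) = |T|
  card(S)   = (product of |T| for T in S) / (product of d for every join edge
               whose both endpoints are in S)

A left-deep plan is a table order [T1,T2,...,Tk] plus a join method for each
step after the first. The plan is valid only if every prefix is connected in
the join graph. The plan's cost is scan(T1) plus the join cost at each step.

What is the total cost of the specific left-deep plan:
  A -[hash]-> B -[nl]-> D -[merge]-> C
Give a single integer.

27040

step 1: scan A: cost=20, card=20
step 2: join B via hash
    card(P join B) = 20*120/(40) = 60
    cost = 20 + 2*120*7 + 20 = 1720
step 3: join D via nl
    card(P join D) = 60*60/(2) = 1800
    cost = 1720 + 60*60 = 5320
step 4: join C via merge
    card(P join C) = 1800*20/(10) = 3600
    cost = 5320 + 1800*11 + 20*5 + 1800 + 20 = 27040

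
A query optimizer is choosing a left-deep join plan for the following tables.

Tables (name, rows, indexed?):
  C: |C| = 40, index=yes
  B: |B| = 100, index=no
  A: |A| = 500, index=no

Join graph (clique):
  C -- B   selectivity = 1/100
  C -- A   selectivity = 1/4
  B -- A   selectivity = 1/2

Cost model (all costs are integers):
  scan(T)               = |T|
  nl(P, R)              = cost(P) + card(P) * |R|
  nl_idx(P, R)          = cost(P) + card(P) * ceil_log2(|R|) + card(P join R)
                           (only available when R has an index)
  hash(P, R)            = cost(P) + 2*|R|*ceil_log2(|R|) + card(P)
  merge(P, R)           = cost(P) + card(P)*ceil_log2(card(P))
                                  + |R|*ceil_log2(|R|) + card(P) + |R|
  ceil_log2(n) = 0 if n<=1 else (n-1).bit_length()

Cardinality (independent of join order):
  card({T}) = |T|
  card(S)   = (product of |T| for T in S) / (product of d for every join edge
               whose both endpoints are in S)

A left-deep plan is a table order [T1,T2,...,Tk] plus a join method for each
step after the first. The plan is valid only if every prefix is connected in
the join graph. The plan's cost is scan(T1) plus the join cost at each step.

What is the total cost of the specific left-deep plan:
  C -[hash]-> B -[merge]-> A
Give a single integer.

step 1: scan C: cost=40, card=40
step 2: join B via hash
    card(P join B) = 40*100/(100) = 40
    cost = 40 + 2*100*7 + 40 = 1480
step 3: join A via merge
    card(P join A) = 40*500/(4*2) = 2500
    cost = 1480 + 40*6 + 500*9 + 40 + 500 = 6760

6760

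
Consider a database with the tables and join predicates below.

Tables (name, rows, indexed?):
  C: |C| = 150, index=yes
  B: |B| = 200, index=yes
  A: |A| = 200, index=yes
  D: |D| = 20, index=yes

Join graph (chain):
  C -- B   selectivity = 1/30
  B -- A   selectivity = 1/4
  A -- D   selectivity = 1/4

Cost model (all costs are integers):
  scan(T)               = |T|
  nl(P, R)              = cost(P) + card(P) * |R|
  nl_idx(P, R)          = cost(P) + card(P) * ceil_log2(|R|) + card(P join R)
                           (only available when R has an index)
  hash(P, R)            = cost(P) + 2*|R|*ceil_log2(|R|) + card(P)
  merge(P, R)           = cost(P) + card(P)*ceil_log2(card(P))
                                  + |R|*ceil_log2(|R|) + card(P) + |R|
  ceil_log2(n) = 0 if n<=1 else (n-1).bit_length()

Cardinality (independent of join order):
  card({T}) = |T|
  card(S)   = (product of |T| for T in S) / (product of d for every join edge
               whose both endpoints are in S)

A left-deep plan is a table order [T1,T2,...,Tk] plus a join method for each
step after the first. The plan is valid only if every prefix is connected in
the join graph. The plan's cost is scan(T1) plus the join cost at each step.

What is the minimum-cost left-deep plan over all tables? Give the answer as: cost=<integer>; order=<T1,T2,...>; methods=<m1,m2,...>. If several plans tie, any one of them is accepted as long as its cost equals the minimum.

cost=56750; order=C,B,A,D; methods=nl_idx,hash,hash

Selinger DP (subsets sized 1..n):
  {C}: scan cost=150, card=150
  {B}: scan cost=200, card=200
  {A}: scan cost=200, card=200
  {D}: scan cost=20, card=20
  {BC}: card=1000; try (B,nl_idx)→2350, (C,hash)→2800, (C,nl_idx)→2800, (B,merge)→3300, (C,merge)→3350, (B,hash)→3500 …(+2); best=2350 via (B,nl_idx)
  {AB}: card=10000; try (B,hash)→3600, (A,hash)→3600, (B,merge)→3800, (A,merge)→3800, (B,nl_idx)→11800, (A,nl_idx)→11800 …(+2); best=3600 via (B,hash)
  {AD}: card=1000; try (D,hash)→600, (A,nl_idx)→1180, (A,merge)→1940, (D,merge)→2120, (D,nl_idx)→2200, (A,hash)→3240 …(+2); best=600 via (D,hash)
  {ABC}: card=50000; try (A,hash)→6550, (A,merge)→15150, (C,hash)→16000, (A,nl_idx)→60350, (C,nl_idx)→133600, (C,merge)→154950 …(+2); best=6550 via (A,hash)
  {ABD}: card=50000; try (B,hash)→4800, (B,merge)→13400, (D,hash)→13800, (B,nl_idx)→58600, (D,nl_idx)→103600, (D,merge)→153720 …(+2); best=4800 via (B,hash)
  {ABCD}: card=250000; try (D,hash)→56750, (C,hash)→57200, (D,nl_idx)→506550, (C,nl_idx)→654800, (C,merge)→856150, (D,merge)→856670 …(+2); best=56750 via (D,hash)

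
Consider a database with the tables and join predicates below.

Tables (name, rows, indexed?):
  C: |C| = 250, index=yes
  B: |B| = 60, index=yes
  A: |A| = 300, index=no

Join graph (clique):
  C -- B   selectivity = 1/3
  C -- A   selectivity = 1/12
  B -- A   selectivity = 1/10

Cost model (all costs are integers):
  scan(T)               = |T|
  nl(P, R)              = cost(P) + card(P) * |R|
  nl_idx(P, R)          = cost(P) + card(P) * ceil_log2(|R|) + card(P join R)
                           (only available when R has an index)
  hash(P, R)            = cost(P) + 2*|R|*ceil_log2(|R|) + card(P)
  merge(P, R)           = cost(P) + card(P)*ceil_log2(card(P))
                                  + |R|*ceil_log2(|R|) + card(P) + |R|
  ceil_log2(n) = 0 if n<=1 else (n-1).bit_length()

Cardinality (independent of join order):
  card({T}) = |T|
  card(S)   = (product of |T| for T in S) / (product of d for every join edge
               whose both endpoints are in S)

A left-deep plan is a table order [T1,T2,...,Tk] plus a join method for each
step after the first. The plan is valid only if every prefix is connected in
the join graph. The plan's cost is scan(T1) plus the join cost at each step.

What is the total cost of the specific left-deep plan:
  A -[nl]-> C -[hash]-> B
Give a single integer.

82270

step 1: scan A: cost=300, card=300
step 2: join C via nl
    card(P join C) = 300*250/(12) = 6250
    cost = 300 + 300*250 = 75300
step 3: join B via hash
    card(P join B) = 6250*60/(3*10) = 12500
    cost = 75300 + 2*60*6 + 6250 = 82270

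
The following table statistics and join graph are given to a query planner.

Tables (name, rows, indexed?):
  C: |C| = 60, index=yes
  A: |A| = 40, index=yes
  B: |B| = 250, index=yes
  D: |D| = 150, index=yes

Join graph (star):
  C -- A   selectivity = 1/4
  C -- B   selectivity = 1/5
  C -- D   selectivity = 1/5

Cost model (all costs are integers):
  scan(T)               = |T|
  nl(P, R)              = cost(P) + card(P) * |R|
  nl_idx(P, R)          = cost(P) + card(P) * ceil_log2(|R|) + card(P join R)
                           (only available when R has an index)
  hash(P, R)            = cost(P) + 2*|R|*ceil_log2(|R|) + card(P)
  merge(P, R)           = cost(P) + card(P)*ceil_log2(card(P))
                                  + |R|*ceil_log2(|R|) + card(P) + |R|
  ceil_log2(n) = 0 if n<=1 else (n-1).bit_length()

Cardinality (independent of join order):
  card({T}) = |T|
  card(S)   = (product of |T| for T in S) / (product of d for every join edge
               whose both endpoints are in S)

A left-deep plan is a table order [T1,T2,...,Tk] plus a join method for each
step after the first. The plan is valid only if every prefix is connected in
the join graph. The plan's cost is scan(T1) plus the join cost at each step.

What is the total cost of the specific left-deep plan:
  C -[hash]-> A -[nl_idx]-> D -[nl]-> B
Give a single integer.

4523400

step 1: scan C: cost=60, card=60
step 2: join A via hash
    card(P join A) = 60*40/(4) = 600
    cost = 60 + 2*40*6 + 60 = 600
step 3: join D via nl_idx
    card(P join D) = 600*150/(5) = 18000
    cost = 600 + 600*8 + 18000 = 23400
step 4: join B via nl
    card(P join B) = 18000*250/(5) = 900000
    cost = 23400 + 18000*250 = 4523400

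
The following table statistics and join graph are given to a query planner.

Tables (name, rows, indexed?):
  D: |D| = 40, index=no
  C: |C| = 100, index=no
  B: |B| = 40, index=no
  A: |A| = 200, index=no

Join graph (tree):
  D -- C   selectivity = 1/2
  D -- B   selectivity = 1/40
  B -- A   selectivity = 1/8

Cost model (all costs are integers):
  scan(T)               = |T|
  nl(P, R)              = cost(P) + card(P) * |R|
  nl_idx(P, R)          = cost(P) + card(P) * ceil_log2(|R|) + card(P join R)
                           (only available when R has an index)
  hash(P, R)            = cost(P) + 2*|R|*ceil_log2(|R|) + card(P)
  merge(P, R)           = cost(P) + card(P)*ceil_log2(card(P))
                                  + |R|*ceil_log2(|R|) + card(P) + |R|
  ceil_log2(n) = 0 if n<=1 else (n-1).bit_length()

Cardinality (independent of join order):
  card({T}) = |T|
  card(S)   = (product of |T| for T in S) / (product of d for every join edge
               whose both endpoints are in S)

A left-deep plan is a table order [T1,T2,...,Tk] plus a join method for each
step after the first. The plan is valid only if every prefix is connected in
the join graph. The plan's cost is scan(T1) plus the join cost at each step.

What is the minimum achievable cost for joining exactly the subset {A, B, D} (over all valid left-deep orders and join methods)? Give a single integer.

2360

Selinger DP over subsets of {A,B,D}:
  {D}: scan cost=40, card=40
  {B}: scan cost=40, card=40
  {A}: scan cost=200, card=200
  {BD}: card=40; try (D,hash)→560, (B,hash)→560, (D,merge)→600, (B,merge)→600, (D,nl)→1640, (B,nl)→1640; best=560 via (D,hash)
  {AB}: card=1000; try (B,hash)→880, (A,merge)→2120, (B,merge)→2280, (A,hash)→3280, (A,nl)→8040, (B,nl)→8200; best=880 via (B,hash)
  {ABD}: card=1000; try (D,hash)→2360, (A,merge)→2640, (A,hash)→3800, (A,nl)→8560, (D,merge)→12160, (D,nl)→40880; best=2360 via (D,hash)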